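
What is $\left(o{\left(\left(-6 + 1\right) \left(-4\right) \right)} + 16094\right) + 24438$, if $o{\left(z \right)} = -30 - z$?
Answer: $40482$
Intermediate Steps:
$\left(o{\left(\left(-6 + 1\right) \left(-4\right) \right)} + 16094\right) + 24438 = \left(\left(-30 - \left(-6 + 1\right) \left(-4\right)\right) + 16094\right) + 24438 = \left(\left(-30 - \left(-5\right) \left(-4\right)\right) + 16094\right) + 24438 = \left(\left(-30 - 20\right) + 16094\right) + 24438 = \left(-50 + 16094\right) + 24438 = 16044 + 24438 = 40482$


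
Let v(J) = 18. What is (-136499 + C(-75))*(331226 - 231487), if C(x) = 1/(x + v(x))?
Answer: -776013704116/57 ≈ -1.3614e+10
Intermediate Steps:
C(x) = 1/(18 + x) (C(x) = 1/(x + 18) = 1/(18 + x))
(-136499 + C(-75))*(331226 - 231487) = (-136499 + 1/(18 - 75))*(331226 - 231487) = (-136499 + 1/(-57))*99739 = (-136499 - 1/57)*99739 = -7780444/57*99739 = -776013704116/57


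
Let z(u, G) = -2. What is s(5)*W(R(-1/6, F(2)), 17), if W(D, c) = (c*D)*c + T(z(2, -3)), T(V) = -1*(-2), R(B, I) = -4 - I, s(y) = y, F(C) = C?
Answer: -8660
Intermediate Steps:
T(V) = 2
W(D, c) = 2 + D*c² (W(D, c) = (c*D)*c + 2 = (D*c)*c + 2 = D*c² + 2 = 2 + D*c²)
s(5)*W(R(-1/6, F(2)), 17) = 5*(2 + (-4 - 1*2)*17²) = 5*(2 + (-4 - 2)*289) = 5*(2 - 6*289) = 5*(2 - 1734) = 5*(-1732) = -8660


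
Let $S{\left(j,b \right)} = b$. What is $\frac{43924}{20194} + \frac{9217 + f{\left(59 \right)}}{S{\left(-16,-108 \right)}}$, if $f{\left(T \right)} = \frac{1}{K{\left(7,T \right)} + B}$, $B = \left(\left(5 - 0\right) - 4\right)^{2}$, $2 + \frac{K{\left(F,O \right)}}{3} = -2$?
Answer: $- \frac{498801793}{5997618} \approx -83.167$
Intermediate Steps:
$K{\left(F,O \right)} = -12$ ($K{\left(F,O \right)} = -6 + 3 \left(-2\right) = -6 - 6 = -12$)
$B = 1$ ($B = \left(\left(5 + 0\right) - 4\right)^{2} = \left(5 - 4\right)^{2} = 1^{2} = 1$)
$f{\left(T \right)} = - \frac{1}{11}$ ($f{\left(T \right)} = \frac{1}{-12 + 1} = \frac{1}{-11} = - \frac{1}{11}$)
$\frac{43924}{20194} + \frac{9217 + f{\left(59 \right)}}{S{\left(-16,-108 \right)}} = \frac{43924}{20194} + \frac{9217 - \frac{1}{11}}{-108} = 43924 \cdot \frac{1}{20194} + \frac{101386}{11} \left(- \frac{1}{108}\right) = \frac{21962}{10097} - \frac{50693}{594} = - \frac{498801793}{5997618}$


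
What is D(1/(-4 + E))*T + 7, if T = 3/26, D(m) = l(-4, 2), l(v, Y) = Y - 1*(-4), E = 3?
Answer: 100/13 ≈ 7.6923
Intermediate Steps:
l(v, Y) = 4 + Y (l(v, Y) = Y + 4 = 4 + Y)
D(m) = 6 (D(m) = 4 + 2 = 6)
T = 3/26 (T = 3*(1/26) = 3/26 ≈ 0.11538)
D(1/(-4 + E))*T + 7 = 6*(3/26) + 7 = 9/13 + 7 = 100/13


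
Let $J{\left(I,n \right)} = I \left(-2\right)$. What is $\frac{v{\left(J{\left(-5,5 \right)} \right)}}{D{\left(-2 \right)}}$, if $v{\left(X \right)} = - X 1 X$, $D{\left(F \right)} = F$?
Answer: $50$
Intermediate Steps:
$J{\left(I,n \right)} = - 2 I$
$v{\left(X \right)} = - X^{2}$ ($v{\left(X \right)} = - X X = - X^{2}$)
$\frac{v{\left(J{\left(-5,5 \right)} \right)}}{D{\left(-2 \right)}} = \frac{\left(-1\right) \left(\left(-2\right) \left(-5\right)\right)^{2}}{-2} = - 10^{2} \left(- \frac{1}{2}\right) = \left(-1\right) 100 \left(- \frac{1}{2}\right) = \left(-100\right) \left(- \frac{1}{2}\right) = 50$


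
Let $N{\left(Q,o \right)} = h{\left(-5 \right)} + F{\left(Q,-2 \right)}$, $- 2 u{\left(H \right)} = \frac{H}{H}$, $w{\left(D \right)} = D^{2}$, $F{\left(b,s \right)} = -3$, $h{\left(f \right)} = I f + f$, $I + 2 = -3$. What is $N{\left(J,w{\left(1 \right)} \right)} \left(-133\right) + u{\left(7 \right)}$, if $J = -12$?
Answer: $- \frac{4523}{2} \approx -2261.5$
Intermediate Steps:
$I = -5$ ($I = -2 - 3 = -5$)
$h{\left(f \right)} = - 4 f$ ($h{\left(f \right)} = - 5 f + f = - 4 f$)
$u{\left(H \right)} = - \frac{1}{2}$ ($u{\left(H \right)} = - \frac{H \frac{1}{H}}{2} = \left(- \frac{1}{2}\right) 1 = - \frac{1}{2}$)
$N{\left(Q,o \right)} = 17$ ($N{\left(Q,o \right)} = \left(-4\right) \left(-5\right) - 3 = 20 - 3 = 17$)
$N{\left(J,w{\left(1 \right)} \right)} \left(-133\right) + u{\left(7 \right)} = 17 \left(-133\right) - \frac{1}{2} = -2261 - \frac{1}{2} = - \frac{4523}{2}$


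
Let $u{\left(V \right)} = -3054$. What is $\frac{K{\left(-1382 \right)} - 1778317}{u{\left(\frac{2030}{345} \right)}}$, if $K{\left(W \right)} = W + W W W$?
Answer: $\frac{2641294667}{3054} \approx 8.6486 \cdot 10^{5}$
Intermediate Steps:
$K{\left(W \right)} = W + W^{3}$ ($K{\left(W \right)} = W + W^{2} W = W + W^{3}$)
$\frac{K{\left(-1382 \right)} - 1778317}{u{\left(\frac{2030}{345} \right)}} = \frac{\left(-1382 + \left(-1382\right)^{3}\right) - 1778317}{-3054} = \left(\left(-1382 - 2639514968\right) - 1778317\right) \left(- \frac{1}{3054}\right) = \left(-2639516350 - 1778317\right) \left(- \frac{1}{3054}\right) = \left(-2641294667\right) \left(- \frac{1}{3054}\right) = \frac{2641294667}{3054}$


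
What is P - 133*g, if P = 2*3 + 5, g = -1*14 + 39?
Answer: -3314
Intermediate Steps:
g = 25 (g = -14 + 39 = 25)
P = 11 (P = 6 + 5 = 11)
P - 133*g = 11 - 133*25 = 11 - 3325 = -3314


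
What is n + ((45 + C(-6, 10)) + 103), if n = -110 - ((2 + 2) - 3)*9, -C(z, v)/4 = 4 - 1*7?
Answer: 41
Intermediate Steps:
C(z, v) = 12 (C(z, v) = -4*(4 - 1*7) = -4*(4 - 7) = -4*(-3) = 12)
n = -119 (n = -110 - (4 - 3)*9 = -110 - 9 = -119)
n + ((45 + C(-6, 10)) + 103) = -119 + ((45 + 12) + 103) = -119 + (57 + 103) = -119 + 160 = 41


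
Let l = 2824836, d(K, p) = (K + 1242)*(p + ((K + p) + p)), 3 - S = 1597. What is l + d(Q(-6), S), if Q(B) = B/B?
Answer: -3117947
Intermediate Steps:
S = -1594 (S = 3 - 1*1597 = 3 - 1597 = -1594)
Q(B) = 1
d(K, p) = (1242 + K)*(K + 3*p) (d(K, p) = (1242 + K)*(p + (K + 2*p)) = (1242 + K)*(K + 3*p))
l + d(Q(-6), S) = 2824836 + (1**2 + 1242*1 + 3726*(-1594) + 3*1*(-1594)) = 2824836 + (1 + 1242 - 5939244 - 4782) = 2824836 - 5942783 = -3117947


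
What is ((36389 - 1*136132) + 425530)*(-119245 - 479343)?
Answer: -195012188756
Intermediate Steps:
((36389 - 1*136132) + 425530)*(-119245 - 479343) = ((36389 - 136132) + 425530)*(-598588) = (-99743 + 425530)*(-598588) = 325787*(-598588) = -195012188756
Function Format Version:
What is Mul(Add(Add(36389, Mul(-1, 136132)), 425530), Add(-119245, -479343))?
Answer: -195012188756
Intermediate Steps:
Mul(Add(Add(36389, Mul(-1, 136132)), 425530), Add(-119245, -479343)) = Mul(Add(Add(36389, -136132), 425530), -598588) = Mul(Add(-99743, 425530), -598588) = Mul(325787, -598588) = -195012188756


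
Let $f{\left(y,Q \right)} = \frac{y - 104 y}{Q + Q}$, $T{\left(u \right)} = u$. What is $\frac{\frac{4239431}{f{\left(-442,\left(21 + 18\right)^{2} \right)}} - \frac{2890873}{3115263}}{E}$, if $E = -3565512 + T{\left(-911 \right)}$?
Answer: $- \frac{1545207214717678}{19454215170549999} \approx -0.079428$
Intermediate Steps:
$E = -3566423$ ($E = -3565512 - 911 = -3566423$)
$f{\left(y,Q \right)} = - \frac{103 y}{2 Q}$ ($f{\left(y,Q \right)} = \frac{\left(-103\right) y}{2 Q} = - 103 y \frac{1}{2 Q} = - \frac{103 y}{2 Q}$)
$\frac{\frac{4239431}{f{\left(-442,\left(21 + 18\right)^{2} \right)}} - \frac{2890873}{3115263}}{E} = \frac{\frac{4239431}{\left(- \frac{103}{2}\right) \left(-442\right) \frac{1}{\left(21 + 18\right)^{2}}} - \frac{2890873}{3115263}}{-3566423} = \left(\frac{4239431}{\left(- \frac{103}{2}\right) \left(-442\right) \frac{1}{39^{2}}} - \frac{2890873}{3115263}\right) \left(- \frac{1}{3566423}\right) = \left(\frac{4239431}{\left(- \frac{103}{2}\right) \left(-442\right) \frac{1}{1521}} - \frac{2890873}{3115263}\right) \left(- \frac{1}{3566423}\right) = \left(\frac{4239431}{\frac{1751}{117}} - \frac{2890873}{3115263}\right) \left(- \frac{1}{3566423}\right) = \left(4239431 \cdot \frac{117}{1751} - \frac{2890873}{3115263}\right) \left(- \frac{1}{3566423}\right) = \left(\frac{496013427}{1751} - \frac{2890873}{3115263}\right) \left(- \frac{1}{3566423}\right) = \frac{1545207214717678}{5454825513} \left(- \frac{1}{3566423}\right) = - \frac{1545207214717678}{19454215170549999}$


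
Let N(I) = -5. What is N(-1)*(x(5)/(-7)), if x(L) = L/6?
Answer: 25/42 ≈ 0.59524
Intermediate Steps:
x(L) = L/6 (x(L) = L*(⅙) = L/6)
N(-1)*(x(5)/(-7)) = -5*(⅙)*5/(-7) = -25*(-1)/(6*7) = -5*(-5/42) = 25/42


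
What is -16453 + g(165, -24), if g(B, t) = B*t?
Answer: -20413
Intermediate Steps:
-16453 + g(165, -24) = -16453 + 165*(-24) = -16453 - 3960 = -20413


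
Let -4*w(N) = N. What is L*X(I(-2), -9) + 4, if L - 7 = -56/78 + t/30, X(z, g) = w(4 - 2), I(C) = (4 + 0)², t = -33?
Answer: 1099/780 ≈ 1.4090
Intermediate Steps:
I(C) = 16 (I(C) = 4² = 16)
w(N) = -N/4
X(z, g) = -½ (X(z, g) = -(4 - 2)/4 = -¼*2 = -½)
L = 2021/390 (L = 7 + (-56/78 - 33/30) = 7 + (-56*1/78 - 33*1/30) = 7 + (-28/39 - 11/10) = 7 - 709/390 = 2021/390 ≈ 5.1821)
L*X(I(-2), -9) + 4 = (2021/390)*(-½) + 4 = -2021/780 + 4 = 1099/780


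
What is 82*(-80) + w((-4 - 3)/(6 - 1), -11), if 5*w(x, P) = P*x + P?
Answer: -163978/25 ≈ -6559.1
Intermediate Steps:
w(x, P) = P/5 + P*x/5 (w(x, P) = (P*x + P)/5 = (P + P*x)/5 = P/5 + P*x/5)
82*(-80) + w((-4 - 3)/(6 - 1), -11) = 82*(-80) + (1/5)*(-11)*(1 + (-4 - 3)/(6 - 1)) = -6560 + (1/5)*(-11)*(1 - 7/5) = -6560 + (1/5)*(-11)*(-2/5) = -6560 + 22/25 = -163978/25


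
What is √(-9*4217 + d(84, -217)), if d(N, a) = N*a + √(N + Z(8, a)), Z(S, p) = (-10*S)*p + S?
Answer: √(-56181 + 2*√4363) ≈ 236.75*I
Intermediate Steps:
Z(S, p) = S - 10*S*p (Z(S, p) = -10*S*p + S = S - 10*S*p)
d(N, a) = √(8 + N - 80*a) + N*a (d(N, a) = N*a + √(N + 8*(1 - 10*a)) = N*a + √(N + (8 - 80*a)) = N*a + √(8 + N - 80*a) = √(8 + N - 80*a) + N*a)
√(-9*4217 + d(84, -217)) = √(-9*4217 + (√(8 + 84 - 80*(-217)) + 84*(-217))) = √(-37953 + (√(8 + 84 + 17360) - 18228)) = √(-37953 + (√17452 - 18228)) = √(-37953 + (2*√4363 - 18228)) = √(-37953 + (-18228 + 2*√4363)) = √(-56181 + 2*√4363)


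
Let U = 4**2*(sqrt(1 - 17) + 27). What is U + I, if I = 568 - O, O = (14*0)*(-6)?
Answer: 1000 + 64*I ≈ 1000.0 + 64.0*I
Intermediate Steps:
O = 0 (O = 0*(-6) = 0)
I = 568 (I = 568 - 1*0 = 568 + 0 = 568)
U = 432 + 64*I (U = 16*(sqrt(-16) + 27) = 16*(4*I + 27) = 16*(27 + 4*I) = 432 + 64*I ≈ 432.0 + 64.0*I)
U + I = (432 + 64*I) + 568 = 1000 + 64*I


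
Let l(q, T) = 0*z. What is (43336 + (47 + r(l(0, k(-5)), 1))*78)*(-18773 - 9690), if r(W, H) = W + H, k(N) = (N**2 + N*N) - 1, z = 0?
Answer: -1340038040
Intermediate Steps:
k(N) = -1 + 2*N**2 (k(N) = (N**2 + N**2) - 1 = 2*N**2 - 1 = -1 + 2*N**2)
l(q, T) = 0 (l(q, T) = 0*0 = 0)
r(W, H) = H + W
(43336 + (47 + r(l(0, k(-5)), 1))*78)*(-18773 - 9690) = (43336 + (47 + (1 + 0))*78)*(-18773 - 9690) = (43336 + (47 + 1)*78)*(-28463) = (43336 + 48*78)*(-28463) = (43336 + 3744)*(-28463) = 47080*(-28463) = -1340038040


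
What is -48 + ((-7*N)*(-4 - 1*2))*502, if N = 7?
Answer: 147540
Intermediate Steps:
-48 + ((-7*N)*(-4 - 1*2))*502 = -48 + ((-7*7)*(-4 - 1*2))*502 = -48 - 49*(-4 - 2)*502 = -48 - 49*(-6)*502 = -48 + 294*502 = -48 + 147588 = 147540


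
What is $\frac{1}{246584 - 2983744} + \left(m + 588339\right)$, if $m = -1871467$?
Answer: $- \frac{3512126636481}{2737160} \approx -1.2831 \cdot 10^{6}$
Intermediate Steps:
$\frac{1}{246584 - 2983744} + \left(m + 588339\right) = \frac{1}{246584 - 2983744} + \left(-1871467 + 588339\right) = \frac{1}{-2737160} - 1283128 = - \frac{1}{2737160} - 1283128 = - \frac{3512126636481}{2737160}$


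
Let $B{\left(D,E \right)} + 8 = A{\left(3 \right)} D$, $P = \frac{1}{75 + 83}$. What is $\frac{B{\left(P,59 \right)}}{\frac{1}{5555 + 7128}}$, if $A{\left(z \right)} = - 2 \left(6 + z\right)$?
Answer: $- \frac{8129803}{79} \approx -1.0291 \cdot 10^{5}$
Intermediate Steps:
$P = \frac{1}{158} \approx 0.0063291$
$A{\left(z \right)} = -12 - 2 z$
$B{\left(D,E \right)} = -8 - 18 D$ ($B{\left(D,E \right)} = -8 + \left(-12 - 6\right) D = -8 - 18 D$)
$\frac{B{\left(P,59 \right)}}{\frac{1}{5555 + 7128}} = \frac{-8 - \frac{9}{79}}{\frac{1}{5555 + 7128}} = \frac{-8 - \frac{9}{79}}{\frac{1}{12683}} = - \frac{641 \frac{1}{\frac{1}{12683}}}{79} = \left(- \frac{641}{79}\right) 12683 = - \frac{8129803}{79}$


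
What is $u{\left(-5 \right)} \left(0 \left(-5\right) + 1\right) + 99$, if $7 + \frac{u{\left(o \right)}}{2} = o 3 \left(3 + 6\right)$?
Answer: $-185$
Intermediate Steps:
$u{\left(o \right)} = -14 + 54 o$ ($u{\left(o \right)} = -14 + 2 o 3 \left(3 + 6\right) = -14 + 2 o 3 \cdot 9 = -14 + 2 o 27 = -14 + 2 \cdot 27 o = -14 + 54 o$)
$u{\left(-5 \right)} \left(0 \left(-5\right) + 1\right) + 99 = \left(-14 + 54 \left(-5\right)\right) \left(0 \left(-5\right) + 1\right) + 99 = \left(-14 - 270\right) \left(0 + 1\right) + 99 = \left(-284\right) 1 + 99 = -284 + 99 = -185$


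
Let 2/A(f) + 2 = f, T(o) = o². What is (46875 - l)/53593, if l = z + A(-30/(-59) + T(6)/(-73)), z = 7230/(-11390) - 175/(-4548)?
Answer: 518925298497325/593275987237452 ≈ 0.87468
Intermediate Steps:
A(f) = 2/(-2 + f)
z = -3088879/5180172 (z = 7230*(-1/11390) - 175*(-1/4548) = -723/1139 + 175/4548 = -3088879/5180172 ≈ -0.59629)
l = -17756434825/11070027564 (l = -3088879/5180172 + 2/(-2 + (-30/(-59) + 6²/(-73))) = -3088879/5180172 + 2/(-2 + (-30*(-1/59) + 36*(-1/73))) = -3088879/5180172 + 2/(-2 + (30/59 - 36/73)) = -3088879/5180172 + 2/(-2 + 66/4307) = -3088879/5180172 + 2/(-8548/4307) = -3088879/5180172 + 2*(-4307/8548) = -3088879/5180172 - 4307/4274 = -17756434825/11070027564 ≈ -1.6040)
(46875 - l)/53593 = (46875 - 1*(-17756434825/11070027564))/53593 = (46875 + 17756434825/11070027564)*(1/53593) = (518925298497325/11070027564)*(1/53593) = 518925298497325/593275987237452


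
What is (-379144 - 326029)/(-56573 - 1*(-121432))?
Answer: -705173/64859 ≈ -10.872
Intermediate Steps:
(-379144 - 326029)/(-56573 - 1*(-121432)) = -705173/(-56573 + 121432) = -705173/64859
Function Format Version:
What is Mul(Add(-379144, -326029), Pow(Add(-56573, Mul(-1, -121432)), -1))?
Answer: Rational(-705173, 64859) ≈ -10.872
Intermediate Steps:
Mul(Add(-379144, -326029), Pow(Add(-56573, Mul(-1, -121432)), -1)) = Mul(-705173, Pow(Add(-56573, 121432), -1)) = Mul(-705173, Pow(64859, -1)) = Mul(-705173, Rational(1, 64859)) = Rational(-705173, 64859)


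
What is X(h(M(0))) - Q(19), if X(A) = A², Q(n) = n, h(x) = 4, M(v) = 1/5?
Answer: -3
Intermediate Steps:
M(v) = ⅕
X(h(M(0))) - Q(19) = 4² - 1*19 = 16 - 19 = -3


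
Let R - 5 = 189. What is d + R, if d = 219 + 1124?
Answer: 1537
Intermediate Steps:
R = 194 (R = 5 + 189 = 194)
d = 1343
d + R = 1343 + 194 = 1537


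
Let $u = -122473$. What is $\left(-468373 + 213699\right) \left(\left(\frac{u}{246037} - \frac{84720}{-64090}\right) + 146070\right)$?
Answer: $- \frac{58659557631891013658}{1576851133} \approx -3.72 \cdot 10^{10}$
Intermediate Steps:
$\left(-468373 + 213699\right) \left(\left(\frac{u}{246037} - \frac{84720}{-64090}\right) + 146070\right) = \left(-468373 + 213699\right) \left(\left(- \frac{122473}{246037} - \frac{84720}{-64090}\right) + 146070\right) = - 254674 \left(\left(\left(-122473\right) \frac{1}{246037} - - \frac{8472}{6409}\right) + 146070\right) = - 254674 \left(\left(- \frac{122473}{246037} + \frac{8472}{6409}\right) + 146070\right) = - 254674 \left(\frac{1299496007}{1576851133} + 146070\right) = \left(-254674\right) \frac{230331944493317}{1576851133} = - \frac{58659557631891013658}{1576851133}$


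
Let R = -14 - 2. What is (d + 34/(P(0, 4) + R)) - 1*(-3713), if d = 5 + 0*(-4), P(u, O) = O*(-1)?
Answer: 37163/10 ≈ 3716.3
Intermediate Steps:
P(u, O) = -O
R = -16
d = 5 (d = 5 + 0 = 5)
(d + 34/(P(0, 4) + R)) - 1*(-3713) = (5 + 34/(-1*4 - 16)) - 1*(-3713) = (5 + 34/(-4 - 16)) + 3713 = (5 + 34/(-20)) + 3713 = (5 - 1/20*34) + 3713 = (5 - 17/10) + 3713 = 33/10 + 3713 = 37163/10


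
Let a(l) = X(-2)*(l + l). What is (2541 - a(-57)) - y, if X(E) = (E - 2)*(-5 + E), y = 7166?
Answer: -1433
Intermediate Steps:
X(E) = (-5 + E)*(-2 + E) (X(E) = (-2 + E)*(-5 + E) = (-5 + E)*(-2 + E))
a(l) = 56*l (a(l) = (10 + (-2)**2 - 7*(-2))*(l + l) = (10 + 4 + 14)*(2*l) = 28*(2*l) = 56*l)
(2541 - a(-57)) - y = (2541 - 56*(-57)) - 1*7166 = (2541 - 1*(-3192)) - 7166 = (2541 + 3192) - 7166 = 5733 - 7166 = -1433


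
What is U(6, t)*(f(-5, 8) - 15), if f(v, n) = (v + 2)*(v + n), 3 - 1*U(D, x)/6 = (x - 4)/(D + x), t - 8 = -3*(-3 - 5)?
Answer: -6192/19 ≈ -325.89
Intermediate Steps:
t = 32 (t = 8 - 3*(-3 - 5) = 8 - 3*(-8) = 8 + 24 = 32)
U(D, x) = 18 - 6*(-4 + x)/(D + x) (U(D, x) = 18 - 6*(x - 4)/(D + x) = 18 - 6*(-4 + x)/(D + x))
f(v, n) = (2 + v)*(n + v)
U(6, t)*(f(-5, 8) - 15) = (6*(4 + 2*32 + 3*6)/(6 + 32))*(((-5)**2 + 2*8 + 2*(-5) + 8*(-5)) - 15) = (6*(4 + 64 + 18)/38)*((25 + 16 - 10 - 40) - 15) = (6*(1/38)*86)*(-9 - 15) = (258/19)*(-24) = -6192/19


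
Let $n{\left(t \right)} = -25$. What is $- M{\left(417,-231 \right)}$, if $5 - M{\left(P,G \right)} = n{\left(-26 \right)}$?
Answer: $-30$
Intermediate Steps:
$M{\left(P,G \right)} = 30$ ($M{\left(P,G \right)} = 5 - -25 = 5 + 25 = 30$)
$- M{\left(417,-231 \right)} = \left(-1\right) 30 = -30$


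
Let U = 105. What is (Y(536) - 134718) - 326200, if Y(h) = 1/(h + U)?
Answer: -295448437/641 ≈ -4.6092e+5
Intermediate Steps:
Y(h) = 1/(105 + h) (Y(h) = 1/(h + 105) = 1/(105 + h))
(Y(536) - 134718) - 326200 = (1/(105 + 536) - 134718) - 326200 = (1/641 - 134718) - 326200 = -86354237/641 - 326200 = -295448437/641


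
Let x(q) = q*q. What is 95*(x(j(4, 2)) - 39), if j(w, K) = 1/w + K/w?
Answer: -58425/16 ≈ -3651.6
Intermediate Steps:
j(w, K) = 1/w + K/w
x(q) = q**2
95*(x(j(4, 2)) - 39) = 95*(((1 + 2)/4)**2 - 39) = 95*(((1/4)*3)**2 - 39) = 95*((3/4)**2 - 39) = 95*(9/16 - 39) = 95*(-615/16) = -58425/16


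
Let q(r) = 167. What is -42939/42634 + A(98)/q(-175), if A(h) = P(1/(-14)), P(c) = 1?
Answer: -7128179/7119878 ≈ -1.0012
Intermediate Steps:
A(h) = 1
-42939/42634 + A(98)/q(-175) = -42939/42634 + 1/167 = -7128179/7119878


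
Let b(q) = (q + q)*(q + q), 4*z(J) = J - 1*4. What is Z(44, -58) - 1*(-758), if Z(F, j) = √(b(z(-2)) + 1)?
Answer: 758 + √10 ≈ 761.16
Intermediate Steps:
z(J) = -1 + J/4 (z(J) = (J - 1*4)/4 = (J - 4)/4 = (-4 + J)/4 = -1 + J/4)
b(q) = 4*q² (b(q) = (2*q)*(2*q) = 4*q²)
Z(F, j) = √10 (Z(F, j) = √(4*(-1 + (¼)*(-2))² + 1) = √(4*(-1 - ½)² + 1) = √(4*(-3/2)² + 1) = √(4*(9/4) + 1) = √(9 + 1) = √10)
Z(44, -58) - 1*(-758) = √10 - 1*(-758) = √10 + 758 = 758 + √10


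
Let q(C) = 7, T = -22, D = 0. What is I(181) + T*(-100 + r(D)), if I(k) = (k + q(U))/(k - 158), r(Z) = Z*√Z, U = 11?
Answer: 50788/23 ≈ 2208.2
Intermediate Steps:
r(Z) = Z^(3/2)
I(k) = (7 + k)/(-158 + k) (I(k) = (k + 7)/(k - 158) = (7 + k)/(-158 + k))
I(181) + T*(-100 + r(D)) = (7 + 181)/(-158 + 181) - 22*(-100 + 0^(3/2)) = 188/23 - 22*(-100 + 0) = (1/23)*188 - 22*(-100) = 188/23 + 2200 = 50788/23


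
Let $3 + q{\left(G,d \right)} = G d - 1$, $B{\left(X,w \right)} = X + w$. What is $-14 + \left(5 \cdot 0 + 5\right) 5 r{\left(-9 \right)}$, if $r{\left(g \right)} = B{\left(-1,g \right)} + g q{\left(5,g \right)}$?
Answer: $10761$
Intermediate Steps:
$q{\left(G,d \right)} = -4 + G d$ ($q{\left(G,d \right)} = -3 + \left(G d - 1\right) = -3 + \left(-1 + G d\right) = -4 + G d$)
$r{\left(g \right)} = -1 + g + g \left(-4 + 5 g\right)$ ($r{\left(g \right)} = \left(-1 + g\right) + g \left(-4 + 5 g\right) = -1 + g + g \left(-4 + 5 g\right)$)
$-14 + \left(5 \cdot 0 + 5\right) 5 r{\left(-9 \right)} = -14 + \left(5 \cdot 0 + 5\right) 5 \left(-1 - 9 - 9 \left(-4 + 5 \left(-9\right)\right)\right) = -14 + \left(0 + 5\right) 5 \left(-1 - 9 - 9 \left(-4 - 45\right)\right) = -14 + 5 \cdot 5 \left(-1 - 9 - -441\right) = -14 + 25 \left(-1 - 9 + 441\right) = -14 + 25 \cdot 431 = -14 + 10775 = 10761$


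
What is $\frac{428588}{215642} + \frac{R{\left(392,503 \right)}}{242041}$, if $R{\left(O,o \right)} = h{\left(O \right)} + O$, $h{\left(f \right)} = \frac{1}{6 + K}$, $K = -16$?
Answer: $\frac{519101891039}{260971026610} \approx 1.9891$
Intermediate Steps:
$h{\left(f \right)} = - \frac{1}{10}$ ($h{\left(f \right)} = \frac{1}{6 - 16} = \frac{1}{-10} = - \frac{1}{10}$)
$R{\left(O,o \right)} = - \frac{1}{10} + O$
$\frac{428588}{215642} + \frac{R{\left(392,503 \right)}}{242041} = \frac{428588}{215642} + \frac{- \frac{1}{10} + 392}{242041} = 428588 \cdot \frac{1}{215642} + \frac{3919}{10} \cdot \frac{1}{242041} = \frac{214294}{107821} + \frac{3919}{2420410} = \frac{519101891039}{260971026610}$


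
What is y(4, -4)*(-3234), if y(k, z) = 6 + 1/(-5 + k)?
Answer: -16170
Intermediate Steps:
y(4, -4)*(-3234) = ((-29 + 6*4)/(-5 + 4))*(-3234) = ((-29 + 24)/(-1))*(-3234) = -1*(-5)*(-3234) = 5*(-3234) = -16170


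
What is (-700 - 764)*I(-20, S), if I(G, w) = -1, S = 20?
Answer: 1464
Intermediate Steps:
(-700 - 764)*I(-20, S) = (-700 - 764)*(-1) = -1464*(-1) = 1464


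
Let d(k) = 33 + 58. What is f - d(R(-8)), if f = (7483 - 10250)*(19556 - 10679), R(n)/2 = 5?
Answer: -24562750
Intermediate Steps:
R(n) = 10 (R(n) = 2*5 = 10)
d(k) = 91
f = -24562659 (f = -2767*8877 = -24562659)
f - d(R(-8)) = -24562659 - 1*91 = -24562659 - 91 = -24562750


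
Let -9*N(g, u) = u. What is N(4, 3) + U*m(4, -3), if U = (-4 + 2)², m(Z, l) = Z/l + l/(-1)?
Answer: 19/3 ≈ 6.3333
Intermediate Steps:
N(g, u) = -u/9
m(Z, l) = -l + Z/l (m(Z, l) = Z/l + l*(-1) = Z/l - l = -l + Z/l)
U = 4 (U = (-2)² = 4)
N(4, 3) + U*m(4, -3) = -⅑*3 + 4*(-1*(-3) + 4/(-3)) = -⅓ + 4*(3 + 4*(-⅓)) = -⅓ + 4*(3 - 4/3) = -⅓ + 4*(5/3) = -⅓ + 20/3 = 19/3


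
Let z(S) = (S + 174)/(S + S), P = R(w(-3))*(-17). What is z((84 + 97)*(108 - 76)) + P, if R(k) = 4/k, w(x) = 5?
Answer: -378941/28960 ≈ -13.085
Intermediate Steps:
P = -68/5 (P = (4/5)*(-17) = (4*(⅕))*(-17) = (⅘)*(-17) = -68/5 ≈ -13.600)
z(S) = (174 + S)/(2*S) (z(S) = (174 + S)/((2*S)) = (174 + S)*(1/(2*S)) = (174 + S)/(2*S))
z((84 + 97)*(108 - 76)) + P = (174 + (84 + 97)*(108 - 76))/(2*(((84 + 97)*(108 - 76)))) - 68/5 = (174 + 181*32)/(2*((181*32))) - 68/5 = (½)*(174 + 5792)/5792 - 68/5 = (½)*(1/5792)*5966 - 68/5 = 2983/5792 - 68/5 = -378941/28960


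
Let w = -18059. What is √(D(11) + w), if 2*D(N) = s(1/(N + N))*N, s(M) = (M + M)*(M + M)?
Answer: I*√8740534/22 ≈ 134.38*I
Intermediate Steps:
s(M) = 4*M² (s(M) = (2*M)*(2*M) = 4*M²)
D(N) = 1/(2*N) (D(N) = ((4*(1/(N + N))²)*N)/2 = ((4*(1/(2*N))²)*N)/2 = ((4*(1/(4*N²)))*N)/2 = (N/N²)/2 = 1/(2*N))
√(D(11) + w) = √((½)/11 - 18059) = √((½)*(1/11) - 18059) = √(1/22 - 18059) = √(-397297/22) = I*√8740534/22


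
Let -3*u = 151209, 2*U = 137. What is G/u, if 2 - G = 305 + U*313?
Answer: 43487/100806 ≈ 0.43139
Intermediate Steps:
U = 137/2 (U = (½)*137 = 137/2 ≈ 68.500)
u = -50403 (u = -⅓*151209 = -50403)
G = -43487/2 (G = 2 - (305 + (137/2)*313) = 2 - (305 + 42881/2) = 2 - 1*43491/2 = 2 - 43491/2 = -43487/2 ≈ -21744.)
G/u = -43487/2/(-50403) = -43487/2*(-1/50403) = 43487/100806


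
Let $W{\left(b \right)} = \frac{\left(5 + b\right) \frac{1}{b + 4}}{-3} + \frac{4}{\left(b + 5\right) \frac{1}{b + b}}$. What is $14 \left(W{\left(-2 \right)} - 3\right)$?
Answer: $- \frac{371}{3} \approx -123.67$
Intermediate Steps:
$W{\left(b \right)} = \frac{8 b}{5 + b} - \frac{5 + b}{3 \left(4 + b\right)}$ ($W{\left(b \right)} = \frac{5 + b}{4 + b} \left(- \frac{1}{3}\right) + \frac{4}{\left(5 + b\right) \frac{1}{2 b}} = - \frac{5 + b}{3 \left(4 + b\right)} + \frac{4}{\frac{1}{2} \frac{1}{b} \left(5 + b\right)} = - \frac{5 + b}{3 \left(4 + b\right)} + 4 \frac{2 b}{5 + b} = - \frac{5 + b}{3 \left(4 + b\right)} + \frac{8 b}{5 + b} = \frac{8 b}{5 + b} - \frac{5 + b}{3 \left(4 + b\right)}$)
$14 \left(W{\left(-2 \right)} - 3\right) = 14 \left(\frac{-25 + 23 \left(-2\right)^{2} + 86 \left(-2\right)}{3 \left(20 + \left(-2\right)^{2} + 9 \left(-2\right)\right)} - 3\right) = 14 \left(\frac{-25 + 23 \cdot 4 - 172}{3 \left(20 + 4 - 18\right)} - 3\right) = 14 \left(\frac{-25 + 92 - 172}{3 \cdot 6} - 3\right) = 14 \left(\frac{1}{3} \cdot \frac{1}{6} \left(-105\right) - 3\right) = 14 \left(- \frac{35}{6} - 3\right) = 14 \left(- \frac{53}{6}\right) = - \frac{371}{3}$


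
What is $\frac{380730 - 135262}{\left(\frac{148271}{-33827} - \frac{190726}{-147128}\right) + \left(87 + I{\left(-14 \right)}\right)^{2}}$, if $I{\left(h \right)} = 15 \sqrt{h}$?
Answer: $- \frac{610834704192304 i}{- 10988776458689 i + 6494853007080 \sqrt{14}} \approx 9.4365 - 20.869 i$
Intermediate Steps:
$\frac{380730 - 135262}{\left(\frac{148271}{-33827} - \frac{190726}{-147128}\right) + \left(87 + I{\left(-14 \right)}\right)^{2}} = \frac{380730 - 135262}{\left(\frac{148271}{-33827} - \frac{190726}{-147128}\right) + \left(87 + 15 \sqrt{-14}\right)^{2}} = \frac{245468}{\left(148271 \left(- \frac{1}{33827}\right) - - \frac{95363}{73564}\right) + \left(87 + 15 i \sqrt{14}\right)^{2}} = \frac{245468}{\left(- \frac{148271}{33827} + \frac{95363}{73564}\right) + \left(87 + 15 i \sqrt{14}\right)^{2}} = \frac{245468}{- \frac{7681563643}{2488449428} + \left(87 + 15 i \sqrt{14}\right)^{2}}$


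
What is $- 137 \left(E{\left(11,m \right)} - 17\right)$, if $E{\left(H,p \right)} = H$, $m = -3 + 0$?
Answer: $822$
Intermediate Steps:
$m = -3$
$- 137 \left(E{\left(11,m \right)} - 17\right) = - 137 \left(11 - 17\right) = \left(-137\right) \left(-6\right) = 822$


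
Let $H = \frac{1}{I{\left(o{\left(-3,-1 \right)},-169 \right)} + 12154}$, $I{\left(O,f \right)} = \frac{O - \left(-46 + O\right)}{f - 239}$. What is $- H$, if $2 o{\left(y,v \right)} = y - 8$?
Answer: $- \frac{204}{2479393} \approx -8.2278 \cdot 10^{-5}$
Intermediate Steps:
$o{\left(y,v \right)} = -4 + \frac{y}{2}$ ($o{\left(y,v \right)} = \frac{y - 8}{2} = \frac{-8 + y}{2} = -4 + \frac{y}{2}$)
$I{\left(O,f \right)} = \frac{46}{-239 + f}$
$H = \frac{204}{2479393}$ ($H = \frac{1}{\frac{46}{-239 - 169} + 12154} = \frac{1}{\frac{46}{-408} + 12154} = \frac{1}{46 \left(- \frac{1}{408}\right) + 12154} = \frac{1}{- \frac{23}{204} + 12154} = \frac{1}{\frac{2479393}{204}} = \frac{204}{2479393} \approx 8.2278 \cdot 10^{-5}$)
$- H = \left(-1\right) \frac{204}{2479393} = - \frac{204}{2479393}$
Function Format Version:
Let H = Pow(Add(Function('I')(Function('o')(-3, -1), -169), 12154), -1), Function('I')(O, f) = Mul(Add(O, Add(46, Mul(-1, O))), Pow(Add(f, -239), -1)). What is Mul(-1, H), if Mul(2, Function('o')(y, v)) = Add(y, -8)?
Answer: Rational(-204, 2479393) ≈ -8.2278e-5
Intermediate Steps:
Function('o')(y, v) = Add(-4, Mul(Rational(1, 2), y)) (Function('o')(y, v) = Mul(Rational(1, 2), Add(y, -8)) = Mul(Rational(1, 2), Add(-8, y)) = Add(-4, Mul(Rational(1, 2), y)))
Function('I')(O, f) = Mul(46, Pow(Add(-239, f), -1))
H = Rational(204, 2479393) (H = Pow(Add(Mul(46, Pow(Add(-239, -169), -1)), 12154), -1) = Pow(Add(Mul(46, Pow(-408, -1)), 12154), -1) = Pow(Add(Mul(46, Rational(-1, 408)), 12154), -1) = Pow(Add(Rational(-23, 204), 12154), -1) = Pow(Rational(2479393, 204), -1) = Rational(204, 2479393) ≈ 8.2278e-5)
Mul(-1, H) = Mul(-1, Rational(204, 2479393)) = Rational(-204, 2479393)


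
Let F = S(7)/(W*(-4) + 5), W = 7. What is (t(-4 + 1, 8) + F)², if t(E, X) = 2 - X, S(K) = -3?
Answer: 18225/529 ≈ 34.452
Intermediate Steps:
F = 3/23 (F = -3/(7*(-4) + 5) = -3/(-28 + 5) = -3/(-23) = -3*(-1/23) = 3/23 ≈ 0.13043)
(t(-4 + 1, 8) + F)² = ((2 - 1*8) + 3/23)² = ((2 - 8) + 3/23)² = (-6 + 3/23)² = (-135/23)² = 18225/529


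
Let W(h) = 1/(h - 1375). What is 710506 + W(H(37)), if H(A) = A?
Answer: 950657027/1338 ≈ 7.1051e+5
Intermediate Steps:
W(h) = 1/(-1375 + h)
710506 + W(H(37)) = 710506 + 1/(-1375 + 37) = 710506 + 1/(-1338) = 710506 - 1/1338 = 950657027/1338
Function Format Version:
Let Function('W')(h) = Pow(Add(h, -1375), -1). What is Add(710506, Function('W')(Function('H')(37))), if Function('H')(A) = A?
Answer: Rational(950657027, 1338) ≈ 7.1051e+5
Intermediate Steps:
Function('W')(h) = Pow(Add(-1375, h), -1)
Add(710506, Function('W')(Function('H')(37))) = Add(710506, Pow(Add(-1375, 37), -1)) = Add(710506, Pow(-1338, -1)) = Add(710506, Rational(-1, 1338)) = Rational(950657027, 1338)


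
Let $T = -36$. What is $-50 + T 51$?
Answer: $-1886$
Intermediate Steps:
$-50 + T 51 = -50 - 1836 = -1886$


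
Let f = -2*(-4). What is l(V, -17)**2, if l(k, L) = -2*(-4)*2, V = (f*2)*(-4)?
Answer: 256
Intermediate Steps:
f = 8
V = -64 (V = (8*2)*(-4) = 16*(-4) = -64)
l(k, L) = 16 (l(k, L) = 8*2 = 16)
l(V, -17)**2 = 16**2 = 256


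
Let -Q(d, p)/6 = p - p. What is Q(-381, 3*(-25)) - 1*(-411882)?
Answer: 411882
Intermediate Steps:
Q(d, p) = 0 (Q(d, p) = -6*(p - p) = -6*0 = 0)
Q(-381, 3*(-25)) - 1*(-411882) = 0 - 1*(-411882) = 0 + 411882 = 411882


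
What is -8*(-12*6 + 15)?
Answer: 456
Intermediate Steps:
-8*(-12*6 + 15) = -8*(-72 + 15) = -8*(-57) = 456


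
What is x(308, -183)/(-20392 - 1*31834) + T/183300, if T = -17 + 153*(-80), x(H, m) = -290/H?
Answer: -6159629383/92140373325 ≈ -0.066851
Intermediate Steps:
T = -12257 (T = -17 - 12240 = -12257)
x(308, -183)/(-20392 - 1*31834) + T/183300 = (-290/308)/(-20392 - 1*31834) - 12257/183300 = (-290*1/308)/(-20392 - 31834) - 12257*1/183300 = -145/154/(-52226) - 12257/183300 = -145/154*(-1/52226) - 12257/183300 = 145/8042804 - 12257/183300 = -6159629383/92140373325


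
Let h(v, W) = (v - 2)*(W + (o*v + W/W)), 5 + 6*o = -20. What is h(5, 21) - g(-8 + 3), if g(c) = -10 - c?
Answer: 17/2 ≈ 8.5000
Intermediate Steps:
o = -25/6 (o = -⅚ + (⅙)*(-20) = -⅚ - 10/3 = -25/6 ≈ -4.1667)
h(v, W) = (-2 + v)*(1 + W - 25*v/6) (h(v, W) = (v - 2)*(W + (-25*v/6 + W/W)) = (-2 + v)*(W + (-25*v/6 + 1)) = (-2 + v)*(W + (1 - 25*v/6)) = (-2 + v)*(1 + W - 25*v/6))
h(5, 21) - g(-8 + 3) = (-2 - 2*21 - 25/6*5² + (28/3)*5 + 21*5) - (-10 - (-8 + 3)) = (-2 - 42 - 25/6*25 + 140/3 + 105) - (-10 - 1*(-5)) = (-2 - 42 - 625/6 + 140/3 + 105) - (-10 + 5) = 7/2 - 1*(-5) = 7/2 + 5 = 17/2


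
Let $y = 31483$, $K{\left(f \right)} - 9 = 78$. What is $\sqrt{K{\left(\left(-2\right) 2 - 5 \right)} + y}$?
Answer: $\sqrt{31570} \approx 177.68$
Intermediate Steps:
$K{\left(f \right)} = 87$ ($K{\left(f \right)} = 9 + 78 = 87$)
$\sqrt{K{\left(\left(-2\right) 2 - 5 \right)} + y} = \sqrt{87 + 31483} = \sqrt{31570}$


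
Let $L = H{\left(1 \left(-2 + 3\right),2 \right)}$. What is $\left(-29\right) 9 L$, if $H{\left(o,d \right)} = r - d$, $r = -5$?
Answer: $1827$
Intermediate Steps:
$H{\left(o,d \right)} = -5 - d$
$L = -7$ ($L = -5 - 2 = -7$)
$\left(-29\right) 9 L = \left(-29\right) 9 \left(-7\right) = \left(-261\right) \left(-7\right) = 1827$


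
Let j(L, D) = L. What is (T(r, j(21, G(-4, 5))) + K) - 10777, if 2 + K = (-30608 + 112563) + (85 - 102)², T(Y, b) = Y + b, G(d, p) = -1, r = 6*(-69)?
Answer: 71072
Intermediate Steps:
r = -414
K = 82242 (K = -2 + ((-30608 + 112563) + (85 - 102)²) = -2 + (81955 + (-17)²) = -2 + (81955 + 289) = -2 + 82244 = 82242)
(T(r, j(21, G(-4, 5))) + K) - 10777 = ((-414 + 21) + 82242) - 10777 = (-393 + 82242) - 10777 = 81849 - 10777 = 71072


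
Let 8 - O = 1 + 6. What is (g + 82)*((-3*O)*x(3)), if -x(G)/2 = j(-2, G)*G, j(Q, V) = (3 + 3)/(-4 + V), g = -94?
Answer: 1296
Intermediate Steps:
j(Q, V) = 6/(-4 + V)
O = 1 (O = 8 - (1 + 6) = 8 - 1*7 = 8 - 7 = 1)
x(G) = -12*G/(-4 + G) (x(G) = -2*6/(-4 + G)*G = -12*G/(-4 + G))
(g + 82)*((-3*O)*x(3)) = (-94 + 82)*((-3*1)*(-12*3/(-4 + 3))) = -(-36)*(-12*3/(-1)) = -(-36)*(-12*3*(-1)) = -(-36)*36 = -12*(-108) = 1296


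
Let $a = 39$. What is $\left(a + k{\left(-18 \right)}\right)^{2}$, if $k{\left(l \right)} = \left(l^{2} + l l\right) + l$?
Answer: $447561$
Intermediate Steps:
$k{\left(l \right)} = l + 2 l^{2}$ ($k{\left(l \right)} = \left(l^{2} + l^{2}\right) + l = 2 l^{2} + l = l + 2 l^{2}$)
$\left(a + k{\left(-18 \right)}\right)^{2} = \left(39 - 18 \left(1 + 2 \left(-18\right)\right)\right)^{2} = \left(39 - 18 \left(1 - 36\right)\right)^{2} = \left(39 - -630\right)^{2} = \left(39 + 630\right)^{2} = 669^{2} = 447561$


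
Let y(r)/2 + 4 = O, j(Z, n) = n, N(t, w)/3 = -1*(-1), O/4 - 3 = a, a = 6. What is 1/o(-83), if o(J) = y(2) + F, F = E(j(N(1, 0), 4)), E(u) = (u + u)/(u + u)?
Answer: 1/65 ≈ 0.015385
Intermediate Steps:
O = 36 (O = 12 + 4*6 = 12 + 24 = 36)
N(t, w) = 3 (N(t, w) = 3*(-1*(-1)) = 3*1 = 3)
E(u) = 1 (E(u) = (2*u)/((2*u)) = (2*u)*(1/(2*u)) = 1)
F = 1
y(r) = 64 (y(r) = -8 + 2*36 = -8 + 72 = 64)
o(J) = 65 (o(J) = 64 + 1 = 65)
1/o(-83) = 1/65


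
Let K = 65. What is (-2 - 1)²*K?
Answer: 585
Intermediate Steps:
(-2 - 1)²*K = (-2 - 1)²*65 = (-3)²*65 = 9*65 = 585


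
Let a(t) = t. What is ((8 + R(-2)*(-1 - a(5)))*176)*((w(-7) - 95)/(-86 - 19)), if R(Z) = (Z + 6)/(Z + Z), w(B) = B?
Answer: 11968/5 ≈ 2393.6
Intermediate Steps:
R(Z) = (6 + Z)/(2*Z) (R(Z) = (6 + Z)/((2*Z)) = (6 + Z)*(1/(2*Z)) = (6 + Z)/(2*Z))
((8 + R(-2)*(-1 - a(5)))*176)*((w(-7) - 95)/(-86 - 19)) = ((8 + ((1/2)*(6 - 2)/(-2))*(-1 - 1*5))*176)*((-7 - 95)/(-86 - 19)) = ((8 + ((1/2)*(-1/2)*4)*(-1 - 5))*176)*(-102/(-105)) = ((8 - 1*(-6))*176)*(-102*(-1/105)) = ((8 + 6)*176)*(34/35) = (14*176)*(34/35) = 2464*(34/35) = 11968/5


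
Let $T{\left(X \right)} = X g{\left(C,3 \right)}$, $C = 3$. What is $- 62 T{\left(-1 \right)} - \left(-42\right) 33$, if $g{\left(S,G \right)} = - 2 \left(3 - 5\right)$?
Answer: $1634$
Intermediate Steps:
$g{\left(S,G \right)} = 4$ ($g{\left(S,G \right)} = \left(-2\right) \left(-2\right) = 4$)
$T{\left(X \right)} = 4 X$ ($T{\left(X \right)} = X 4 = 4 X$)
$- 62 T{\left(-1 \right)} - \left(-42\right) 33 = - 62 \cdot 4 \left(-1\right) - \left(-42\right) 33 = \left(-62\right) \left(-4\right) - -1386 = 248 + 1386 = 1634$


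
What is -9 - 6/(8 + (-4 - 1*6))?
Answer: -6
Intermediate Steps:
-9 - 6/(8 + (-4 - 1*6)) = -9 - 6/(8 + (-4 - 6)) = -9 - 6/(8 - 10) = -9 - 6/(-2) = -9 - 6*(-1/2) = -9 + 3 = -6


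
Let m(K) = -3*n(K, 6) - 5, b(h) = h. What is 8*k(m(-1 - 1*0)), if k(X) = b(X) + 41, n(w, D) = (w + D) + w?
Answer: 192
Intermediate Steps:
n(w, D) = D + 2*w (n(w, D) = (D + w) + w = D + 2*w)
m(K) = -23 - 6*K (m(K) = -3*(6 + 2*K) - 5 = (-18 - 6*K) - 5 = -23 - 6*K)
k(X) = 41 + X (k(X) = X + 41 = 41 + X)
8*k(m(-1 - 1*0)) = 8*(41 + (-23 - 6*(-1 - 1*0))) = 8*(41 + (-23 - 6*(-1 + 0))) = 8*(41 + (-23 - 6*(-1))) = 8*(41 + (-23 + 6)) = 8*(41 - 17) = 8*24 = 192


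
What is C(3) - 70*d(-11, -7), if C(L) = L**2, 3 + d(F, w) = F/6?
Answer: 1042/3 ≈ 347.33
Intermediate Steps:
d(F, w) = -3 + F/6
C(3) - 70*d(-11, -7) = 3**2 - 70*(-3 + (1/6)*(-11)) = 9 - 70*(-3 - 11/6) = 9 - 70*(-29/6) = 9 + 1015/3 = 1042/3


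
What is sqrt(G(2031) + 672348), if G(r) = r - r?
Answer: 2*sqrt(168087) ≈ 819.97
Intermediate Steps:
G(r) = 0
sqrt(G(2031) + 672348) = sqrt(0 + 672348) = sqrt(672348) = 2*sqrt(168087)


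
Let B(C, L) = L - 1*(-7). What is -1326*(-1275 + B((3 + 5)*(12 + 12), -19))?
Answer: 1706562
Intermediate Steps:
B(C, L) = 7 + L (B(C, L) = L + 7 = 7 + L)
-1326*(-1275 + B((3 + 5)*(12 + 12), -19)) = -1326*(-1275 + (7 - 19)) = -1326*(-1275 - 12) = -1326*(-1287) = 1706562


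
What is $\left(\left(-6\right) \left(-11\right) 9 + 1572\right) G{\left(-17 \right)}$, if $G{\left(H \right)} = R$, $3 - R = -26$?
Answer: $62814$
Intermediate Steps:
$R = 29$ ($R = 3 - -26 = 3 + 26 = 29$)
$G{\left(H \right)} = 29$
$\left(\left(-6\right) \left(-11\right) 9 + 1572\right) G{\left(-17 \right)} = \left(\left(-6\right) \left(-11\right) 9 + 1572\right) 29 = \left(66 \cdot 9 + 1572\right) 29 = \left(594 + 1572\right) 29 = 2166 \cdot 29 = 62814$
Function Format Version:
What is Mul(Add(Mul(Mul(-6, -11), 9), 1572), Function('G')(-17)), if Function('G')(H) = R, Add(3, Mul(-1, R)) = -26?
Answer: 62814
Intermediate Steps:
R = 29 (R = Add(3, Mul(-1, -26)) = Add(3, 26) = 29)
Function('G')(H) = 29
Mul(Add(Mul(Mul(-6, -11), 9), 1572), Function('G')(-17)) = Mul(Add(Mul(Mul(-6, -11), 9), 1572), 29) = Mul(Add(Mul(66, 9), 1572), 29) = Mul(Add(594, 1572), 29) = Mul(2166, 29) = 62814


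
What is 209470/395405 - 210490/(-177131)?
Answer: 24066485804/14007696611 ≈ 1.7181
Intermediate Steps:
209470/395405 - 210490/(-177131) = 209470*(1/395405) - 210490*(-1/177131) = 41894/79081 + 210490/177131 = 24066485804/14007696611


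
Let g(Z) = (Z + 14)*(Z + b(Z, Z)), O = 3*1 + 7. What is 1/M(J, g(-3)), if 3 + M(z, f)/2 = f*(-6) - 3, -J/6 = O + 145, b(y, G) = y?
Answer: 1/780 ≈ 0.0012821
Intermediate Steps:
O = 10 (O = 3 + 7 = 10)
g(Z) = 2*Z*(14 + Z) (g(Z) = (Z + 14)*(Z + Z) = (14 + Z)*(2*Z) = 2*Z*(14 + Z))
J = -930 (J = -6*(10 + 145) = -6*155 = -930)
M(z, f) = -12 - 12*f (M(z, f) = -6 + 2*(f*(-6) - 3) = -6 + 2*(-6*f - 3) = -6 + 2*(-3 - 6*f) = -6 + (-6 - 12*f) = -12 - 12*f)
1/M(J, g(-3)) = 1/(-12 - 24*(-3)*(14 - 3)) = 1/(-12 - 24*(-3)*11) = 1/(-12 - 12*(-66)) = 1/(-12 + 792) = 1/780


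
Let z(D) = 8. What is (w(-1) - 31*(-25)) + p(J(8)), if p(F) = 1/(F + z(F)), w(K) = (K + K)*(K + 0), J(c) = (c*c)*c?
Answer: 404041/520 ≈ 777.00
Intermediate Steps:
J(c) = c³ (J(c) = c²*c = c³)
w(K) = 2*K² (w(K) = (2*K)*K = 2*K²)
p(F) = 1/(8 + F) (p(F) = 1/(F + 8) = 1/(8 + F))
(w(-1) - 31*(-25)) + p(J(8)) = (2*(-1)² - 31*(-25)) + 1/(8 + 8³) = (2*1 + 775) + 1/(8 + 512) = (2 + 775) + 1/520 = 777 + 1/520 = 404041/520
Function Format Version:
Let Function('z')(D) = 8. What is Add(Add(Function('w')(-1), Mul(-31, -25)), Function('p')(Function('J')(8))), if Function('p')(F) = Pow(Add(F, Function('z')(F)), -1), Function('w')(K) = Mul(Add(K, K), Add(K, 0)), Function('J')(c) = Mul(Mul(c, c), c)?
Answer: Rational(404041, 520) ≈ 777.00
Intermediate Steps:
Function('J')(c) = Pow(c, 3) (Function('J')(c) = Mul(Pow(c, 2), c) = Pow(c, 3))
Function('w')(K) = Mul(2, Pow(K, 2)) (Function('w')(K) = Mul(Mul(2, K), K) = Mul(2, Pow(K, 2)))
Function('p')(F) = Pow(Add(8, F), -1) (Function('p')(F) = Pow(Add(F, 8), -1) = Pow(Add(8, F), -1))
Add(Add(Function('w')(-1), Mul(-31, -25)), Function('p')(Function('J')(8))) = Add(Add(Mul(2, Pow(-1, 2)), Mul(-31, -25)), Pow(Add(8, Pow(8, 3)), -1)) = Add(Add(Mul(2, 1), 775), Pow(Add(8, 512), -1)) = Add(Add(2, 775), Pow(520, -1)) = Add(777, Rational(1, 520)) = Rational(404041, 520)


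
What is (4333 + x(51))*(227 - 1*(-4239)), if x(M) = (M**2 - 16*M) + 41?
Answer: 27506094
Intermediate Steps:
x(M) = 41 + M**2 - 16*M
(4333 + x(51))*(227 - 1*(-4239)) = (4333 + (41 + 51**2 - 16*51))*(227 - 1*(-4239)) = (4333 + (41 + 2601 - 816))*(227 + 4239) = (4333 + 1826)*4466 = 6159*4466 = 27506094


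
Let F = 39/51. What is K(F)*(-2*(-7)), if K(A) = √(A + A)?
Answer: 14*√442/17 ≈ 17.314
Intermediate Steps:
F = 13/17 (F = 39*(1/51) = 13/17 ≈ 0.76471)
K(A) = √2*√A (K(A) = √(2*A) = √2*√A)
K(F)*(-2*(-7)) = (√2*√(13/17))*(-2*(-7)) = (√2*(√221/17))*14 = (√442/17)*14 = 14*√442/17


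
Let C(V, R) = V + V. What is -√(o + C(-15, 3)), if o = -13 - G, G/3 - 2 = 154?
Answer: -I*√511 ≈ -22.605*I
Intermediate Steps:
G = 468 (G = 6 + 3*154 = 6 + 462 = 468)
C(V, R) = 2*V
o = -481 (o = -13 - 1*468 = -13 - 468 = -481)
-√(o + C(-15, 3)) = -√(-481 + 2*(-15)) = -√(-481 - 30) = -√(-511) = -I*√511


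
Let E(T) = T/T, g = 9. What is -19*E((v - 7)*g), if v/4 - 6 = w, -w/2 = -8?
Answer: -19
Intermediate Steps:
w = 16 (w = -2*(-8) = 16)
v = 88 (v = 24 + 4*16 = 24 + 64 = 88)
E(T) = 1
-19*E((v - 7)*g) = -19*1 = -19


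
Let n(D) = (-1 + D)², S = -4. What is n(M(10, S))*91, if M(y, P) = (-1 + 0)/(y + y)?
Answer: 40131/400 ≈ 100.33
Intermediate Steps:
M(y, P) = -1/(2*y)
n(M(10, S))*91 = (-1 - ½/10)²*91 = (-1 - ½*⅒)²*91 = (-1 - 1/20)²*91 = (-21/20)²*91 = (441/400)*91 = 40131/400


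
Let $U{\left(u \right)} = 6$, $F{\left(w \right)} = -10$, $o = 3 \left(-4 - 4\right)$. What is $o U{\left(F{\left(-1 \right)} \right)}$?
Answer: $-144$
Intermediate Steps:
$o = -24$ ($o = 3 \left(-8\right) = -24$)
$o U{\left(F{\left(-1 \right)} \right)} = \left(-24\right) 6 = -144$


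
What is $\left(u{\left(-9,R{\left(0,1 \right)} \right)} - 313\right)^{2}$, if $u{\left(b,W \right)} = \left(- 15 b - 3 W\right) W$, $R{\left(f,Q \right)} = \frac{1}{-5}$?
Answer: $\frac{72301009}{625} \approx 1.1568 \cdot 10^{5}$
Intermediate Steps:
$R{\left(f,Q \right)} = - \frac{1}{5}$
$u{\left(b,W \right)} = W \left(- 15 b - 3 W\right)$
$\left(u{\left(-9,R{\left(0,1 \right)} \right)} - 313\right)^{2} = \left(\left(-3\right) \left(- \frac{1}{5}\right) \left(- \frac{1}{5} + 5 \left(-9\right)\right) - 313\right)^{2} = \left(\left(-3\right) \left(- \frac{1}{5}\right) \left(- \frac{1}{5} - 45\right) - 313\right)^{2} = \left(\left(-3\right) \left(- \frac{1}{5}\right) \left(- \frac{226}{5}\right) - 313\right)^{2} = \left(- \frac{678}{25} - 313\right)^{2} = \left(- \frac{8503}{25}\right)^{2} = \frac{72301009}{625}$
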